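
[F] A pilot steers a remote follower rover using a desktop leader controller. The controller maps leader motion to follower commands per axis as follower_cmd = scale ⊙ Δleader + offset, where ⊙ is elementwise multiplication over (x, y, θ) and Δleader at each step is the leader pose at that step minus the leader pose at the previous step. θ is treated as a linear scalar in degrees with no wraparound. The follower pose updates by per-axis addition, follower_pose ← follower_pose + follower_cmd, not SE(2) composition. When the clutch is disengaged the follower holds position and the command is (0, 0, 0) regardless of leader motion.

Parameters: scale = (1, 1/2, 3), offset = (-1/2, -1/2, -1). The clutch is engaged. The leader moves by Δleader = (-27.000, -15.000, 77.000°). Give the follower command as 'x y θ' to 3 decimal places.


-27.500 -8.000 230.000

axis x: 1·-27.000 + -1/2 = -27.500
axis y: 1/2·-15.000 + -1/2 = -8.000
axis θ: 3·77.000 + -1 = 230.000


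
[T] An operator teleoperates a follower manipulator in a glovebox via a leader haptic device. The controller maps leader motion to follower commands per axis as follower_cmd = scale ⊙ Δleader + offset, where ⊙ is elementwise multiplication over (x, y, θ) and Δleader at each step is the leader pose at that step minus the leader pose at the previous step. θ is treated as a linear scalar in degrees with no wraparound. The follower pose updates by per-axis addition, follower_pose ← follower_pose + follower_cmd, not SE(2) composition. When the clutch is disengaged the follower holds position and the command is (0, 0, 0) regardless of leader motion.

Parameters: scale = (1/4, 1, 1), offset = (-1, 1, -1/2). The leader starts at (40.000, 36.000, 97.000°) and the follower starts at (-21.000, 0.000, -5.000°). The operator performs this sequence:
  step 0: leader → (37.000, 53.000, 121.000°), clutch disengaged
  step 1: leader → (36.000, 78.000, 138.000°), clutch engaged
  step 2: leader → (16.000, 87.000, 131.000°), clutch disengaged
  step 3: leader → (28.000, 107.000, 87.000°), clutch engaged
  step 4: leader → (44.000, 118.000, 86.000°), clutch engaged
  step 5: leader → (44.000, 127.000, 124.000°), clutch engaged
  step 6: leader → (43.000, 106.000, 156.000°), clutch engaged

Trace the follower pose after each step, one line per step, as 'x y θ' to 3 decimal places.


-21.000 0.000 -5.000
-22.250 26.000 11.500
-22.250 26.000 11.500
-20.250 47.000 -33.000
-17.250 59.000 -34.500
-18.250 69.000 3.000
-19.500 49.000 34.500

step 0: Δleader=(-3.000, 17.000, 24.000°), disengaged; cmd=(0,0,0) → follower holds at (-21.000, 0.000, -5.000°)
step 1: Δleader=(-1.000, 25.000, 17.000°), engaged; cmd=(-1.250, 26.000, 16.500°) → follower=(-22.250, 26.000, 11.500°)
step 2: Δleader=(-20.000, 9.000, -7.000°), disengaged; cmd=(0,0,0) → follower holds at (-22.250, 26.000, 11.500°)
step 3: Δleader=(12.000, 20.000, -44.000°), engaged; cmd=(2.000, 21.000, -44.500°) → follower=(-20.250, 47.000, -33.000°)
step 4: Δleader=(16.000, 11.000, -1.000°), engaged; cmd=(3.000, 12.000, -1.500°) → follower=(-17.250, 59.000, -34.500°)
step 5: Δleader=(0.000, 9.000, 38.000°), engaged; cmd=(-1.000, 10.000, 37.500°) → follower=(-18.250, 69.000, 3.000°)
step 6: Δleader=(-1.000, -21.000, 32.000°), engaged; cmd=(-1.250, -20.000, 31.500°) → follower=(-19.500, 49.000, 34.500°)


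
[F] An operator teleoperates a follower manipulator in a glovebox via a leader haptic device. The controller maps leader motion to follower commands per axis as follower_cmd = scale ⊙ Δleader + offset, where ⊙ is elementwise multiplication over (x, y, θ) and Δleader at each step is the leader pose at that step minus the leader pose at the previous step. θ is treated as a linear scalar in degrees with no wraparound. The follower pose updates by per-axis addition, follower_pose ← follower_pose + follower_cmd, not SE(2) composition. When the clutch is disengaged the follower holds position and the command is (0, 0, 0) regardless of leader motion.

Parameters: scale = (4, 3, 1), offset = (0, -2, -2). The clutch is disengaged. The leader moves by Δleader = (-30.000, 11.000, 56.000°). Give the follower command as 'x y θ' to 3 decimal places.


0.000 0.000 0.000

clutch disengaged → follower holds; cmd = (0, 0, 0)


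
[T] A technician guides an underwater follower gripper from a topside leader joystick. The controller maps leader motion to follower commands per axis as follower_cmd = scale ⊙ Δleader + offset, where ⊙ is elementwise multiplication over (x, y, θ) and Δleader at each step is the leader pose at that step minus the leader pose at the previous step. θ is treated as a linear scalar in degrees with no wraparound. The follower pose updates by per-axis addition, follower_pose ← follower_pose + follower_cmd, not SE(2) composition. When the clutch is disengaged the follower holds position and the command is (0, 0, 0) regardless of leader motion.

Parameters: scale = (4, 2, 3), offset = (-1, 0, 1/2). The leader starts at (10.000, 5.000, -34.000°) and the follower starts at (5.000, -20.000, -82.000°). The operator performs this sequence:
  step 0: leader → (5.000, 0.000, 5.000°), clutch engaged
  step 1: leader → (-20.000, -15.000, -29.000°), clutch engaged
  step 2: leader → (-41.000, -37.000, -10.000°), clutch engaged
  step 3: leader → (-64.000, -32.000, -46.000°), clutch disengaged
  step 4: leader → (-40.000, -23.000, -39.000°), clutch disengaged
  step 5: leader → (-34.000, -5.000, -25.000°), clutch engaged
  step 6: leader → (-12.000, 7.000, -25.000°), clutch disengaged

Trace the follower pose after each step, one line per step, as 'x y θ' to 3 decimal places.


step 0: Δleader=(-5.000, -5.000, 39.000°), engaged; cmd=(-21.000, -10.000, 117.500°) → follower=(-16.000, -30.000, 35.500°)
step 1: Δleader=(-25.000, -15.000, -34.000°), engaged; cmd=(-101.000, -30.000, -101.500°) → follower=(-117.000, -60.000, -66.000°)
step 2: Δleader=(-21.000, -22.000, 19.000°), engaged; cmd=(-85.000, -44.000, 57.500°) → follower=(-202.000, -104.000, -8.500°)
step 3: Δleader=(-23.000, 5.000, -36.000°), disengaged; cmd=(0,0,0) → follower holds at (-202.000, -104.000, -8.500°)
step 4: Δleader=(24.000, 9.000, 7.000°), disengaged; cmd=(0,0,0) → follower holds at (-202.000, -104.000, -8.500°)
step 5: Δleader=(6.000, 18.000, 14.000°), engaged; cmd=(23.000, 36.000, 42.500°) → follower=(-179.000, -68.000, 34.000°)
step 6: Δleader=(22.000, 12.000, 0.000°), disengaged; cmd=(0,0,0) → follower holds at (-179.000, -68.000, 34.000°)

-16.000 -30.000 35.500
-117.000 -60.000 -66.000
-202.000 -104.000 -8.500
-202.000 -104.000 -8.500
-202.000 -104.000 -8.500
-179.000 -68.000 34.000
-179.000 -68.000 34.000


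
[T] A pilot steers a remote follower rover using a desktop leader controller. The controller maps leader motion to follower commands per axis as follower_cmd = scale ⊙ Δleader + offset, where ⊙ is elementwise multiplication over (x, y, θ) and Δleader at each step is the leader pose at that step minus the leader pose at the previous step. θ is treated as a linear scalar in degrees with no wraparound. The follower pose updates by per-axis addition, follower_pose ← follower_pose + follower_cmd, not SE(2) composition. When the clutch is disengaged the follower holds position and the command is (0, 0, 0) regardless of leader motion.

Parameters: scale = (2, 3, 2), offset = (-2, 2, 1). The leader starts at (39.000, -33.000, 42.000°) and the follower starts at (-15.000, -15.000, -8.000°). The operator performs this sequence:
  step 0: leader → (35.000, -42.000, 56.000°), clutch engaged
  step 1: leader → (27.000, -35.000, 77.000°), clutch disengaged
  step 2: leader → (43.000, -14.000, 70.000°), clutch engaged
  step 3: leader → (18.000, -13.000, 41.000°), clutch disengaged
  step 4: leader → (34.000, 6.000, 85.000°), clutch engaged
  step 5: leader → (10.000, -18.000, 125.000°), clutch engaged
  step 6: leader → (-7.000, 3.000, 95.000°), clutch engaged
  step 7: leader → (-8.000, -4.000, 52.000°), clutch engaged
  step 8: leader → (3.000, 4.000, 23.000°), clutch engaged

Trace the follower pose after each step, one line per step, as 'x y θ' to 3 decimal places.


-25.000 -40.000 21.000
-25.000 -40.000 21.000
5.000 25.000 8.000
5.000 25.000 8.000
35.000 84.000 97.000
-15.000 14.000 178.000
-51.000 79.000 119.000
-55.000 60.000 34.000
-35.000 86.000 -23.000

step 0: Δleader=(-4.000, -9.000, 14.000°), engaged; cmd=(-10.000, -25.000, 29.000°) → follower=(-25.000, -40.000, 21.000°)
step 1: Δleader=(-8.000, 7.000, 21.000°), disengaged; cmd=(0,0,0) → follower holds at (-25.000, -40.000, 21.000°)
step 2: Δleader=(16.000, 21.000, -7.000°), engaged; cmd=(30.000, 65.000, -13.000°) → follower=(5.000, 25.000, 8.000°)
step 3: Δleader=(-25.000, 1.000, -29.000°), disengaged; cmd=(0,0,0) → follower holds at (5.000, 25.000, 8.000°)
step 4: Δleader=(16.000, 19.000, 44.000°), engaged; cmd=(30.000, 59.000, 89.000°) → follower=(35.000, 84.000, 97.000°)
step 5: Δleader=(-24.000, -24.000, 40.000°), engaged; cmd=(-50.000, -70.000, 81.000°) → follower=(-15.000, 14.000, 178.000°)
step 6: Δleader=(-17.000, 21.000, -30.000°), engaged; cmd=(-36.000, 65.000, -59.000°) → follower=(-51.000, 79.000, 119.000°)
step 7: Δleader=(-1.000, -7.000, -43.000°), engaged; cmd=(-4.000, -19.000, -85.000°) → follower=(-55.000, 60.000, 34.000°)
step 8: Δleader=(11.000, 8.000, -29.000°), engaged; cmd=(20.000, 26.000, -57.000°) → follower=(-35.000, 86.000, -23.000°)


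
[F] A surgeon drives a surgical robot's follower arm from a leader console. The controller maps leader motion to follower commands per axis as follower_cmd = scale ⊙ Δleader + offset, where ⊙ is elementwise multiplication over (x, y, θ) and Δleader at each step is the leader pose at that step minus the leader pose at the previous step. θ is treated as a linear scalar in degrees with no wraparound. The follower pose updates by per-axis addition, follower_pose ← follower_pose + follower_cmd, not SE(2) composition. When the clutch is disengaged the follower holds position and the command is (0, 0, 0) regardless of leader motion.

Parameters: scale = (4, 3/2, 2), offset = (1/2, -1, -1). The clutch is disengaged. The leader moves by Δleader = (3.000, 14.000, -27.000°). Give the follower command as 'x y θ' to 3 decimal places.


clutch disengaged → follower holds; cmd = (0, 0, 0)

0.000 0.000 0.000


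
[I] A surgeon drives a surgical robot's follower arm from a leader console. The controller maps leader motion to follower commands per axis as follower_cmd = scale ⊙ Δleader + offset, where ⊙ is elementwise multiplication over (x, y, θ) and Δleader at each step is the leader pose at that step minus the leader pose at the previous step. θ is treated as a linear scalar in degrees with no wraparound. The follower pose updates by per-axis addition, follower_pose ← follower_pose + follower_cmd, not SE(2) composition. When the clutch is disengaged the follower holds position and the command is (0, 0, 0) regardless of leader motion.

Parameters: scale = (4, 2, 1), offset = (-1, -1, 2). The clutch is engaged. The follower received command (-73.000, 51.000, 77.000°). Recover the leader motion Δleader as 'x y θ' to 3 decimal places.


-18.000 26.000 75.000

axis x: (-73.000 − -1) / (4) = -18.000
axis y: (51.000 − -1) / (2) = 26.000
axis θ: (77.000 − 2) / (1) = 75.000


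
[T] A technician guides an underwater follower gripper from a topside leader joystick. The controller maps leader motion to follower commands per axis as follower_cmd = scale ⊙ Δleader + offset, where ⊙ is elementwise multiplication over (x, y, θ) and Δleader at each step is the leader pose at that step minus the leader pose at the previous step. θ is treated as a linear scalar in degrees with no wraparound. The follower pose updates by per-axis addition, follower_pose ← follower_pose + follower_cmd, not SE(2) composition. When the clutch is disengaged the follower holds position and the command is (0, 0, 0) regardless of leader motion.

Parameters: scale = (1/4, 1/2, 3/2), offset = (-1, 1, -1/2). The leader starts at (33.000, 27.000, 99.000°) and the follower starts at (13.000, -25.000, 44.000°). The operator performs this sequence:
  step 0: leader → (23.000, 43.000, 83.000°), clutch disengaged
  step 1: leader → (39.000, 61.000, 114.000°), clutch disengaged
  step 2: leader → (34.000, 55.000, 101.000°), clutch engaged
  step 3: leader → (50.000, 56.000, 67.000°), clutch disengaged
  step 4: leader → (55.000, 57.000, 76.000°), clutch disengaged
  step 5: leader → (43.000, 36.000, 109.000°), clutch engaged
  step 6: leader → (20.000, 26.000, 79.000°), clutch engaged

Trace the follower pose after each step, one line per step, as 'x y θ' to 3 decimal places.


13.000 -25.000 44.000
13.000 -25.000 44.000
10.750 -27.000 24.000
10.750 -27.000 24.000
10.750 -27.000 24.000
6.750 -36.500 73.000
0.000 -40.500 27.500

step 0: Δleader=(-10.000, 16.000, -16.000°), disengaged; cmd=(0,0,0) → follower holds at (13.000, -25.000, 44.000°)
step 1: Δleader=(16.000, 18.000, 31.000°), disengaged; cmd=(0,0,0) → follower holds at (13.000, -25.000, 44.000°)
step 2: Δleader=(-5.000, -6.000, -13.000°), engaged; cmd=(-2.250, -2.000, -20.000°) → follower=(10.750, -27.000, 24.000°)
step 3: Δleader=(16.000, 1.000, -34.000°), disengaged; cmd=(0,0,0) → follower holds at (10.750, -27.000, 24.000°)
step 4: Δleader=(5.000, 1.000, 9.000°), disengaged; cmd=(0,0,0) → follower holds at (10.750, -27.000, 24.000°)
step 5: Δleader=(-12.000, -21.000, 33.000°), engaged; cmd=(-4.000, -9.500, 49.000°) → follower=(6.750, -36.500, 73.000°)
step 6: Δleader=(-23.000, -10.000, -30.000°), engaged; cmd=(-6.750, -4.000, -45.500°) → follower=(0.000, -40.500, 27.500°)


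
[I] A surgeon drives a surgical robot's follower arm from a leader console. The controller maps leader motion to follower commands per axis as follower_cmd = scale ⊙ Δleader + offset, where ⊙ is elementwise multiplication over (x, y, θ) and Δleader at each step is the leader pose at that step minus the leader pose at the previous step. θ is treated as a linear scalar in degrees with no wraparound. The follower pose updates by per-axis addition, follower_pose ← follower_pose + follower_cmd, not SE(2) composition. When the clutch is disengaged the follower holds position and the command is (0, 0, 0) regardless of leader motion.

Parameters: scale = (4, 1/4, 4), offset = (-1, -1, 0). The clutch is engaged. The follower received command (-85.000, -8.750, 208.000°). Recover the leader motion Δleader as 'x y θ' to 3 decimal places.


axis x: (-85.000 − -1) / (4) = -21.000
axis y: (-8.750 − -1) / (1/4) = -31.000
axis θ: (208.000 − 0) / (4) = 52.000

-21.000 -31.000 52.000


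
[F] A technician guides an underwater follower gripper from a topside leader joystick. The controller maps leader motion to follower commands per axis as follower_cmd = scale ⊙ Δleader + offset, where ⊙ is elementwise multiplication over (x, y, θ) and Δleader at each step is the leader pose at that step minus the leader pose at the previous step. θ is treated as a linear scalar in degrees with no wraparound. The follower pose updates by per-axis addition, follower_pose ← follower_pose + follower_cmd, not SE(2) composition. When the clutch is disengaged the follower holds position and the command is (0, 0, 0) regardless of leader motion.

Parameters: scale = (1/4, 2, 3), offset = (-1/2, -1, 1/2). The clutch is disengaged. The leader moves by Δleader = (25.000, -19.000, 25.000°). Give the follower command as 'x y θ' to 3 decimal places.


clutch disengaged → follower holds; cmd = (0, 0, 0)

0.000 0.000 0.000


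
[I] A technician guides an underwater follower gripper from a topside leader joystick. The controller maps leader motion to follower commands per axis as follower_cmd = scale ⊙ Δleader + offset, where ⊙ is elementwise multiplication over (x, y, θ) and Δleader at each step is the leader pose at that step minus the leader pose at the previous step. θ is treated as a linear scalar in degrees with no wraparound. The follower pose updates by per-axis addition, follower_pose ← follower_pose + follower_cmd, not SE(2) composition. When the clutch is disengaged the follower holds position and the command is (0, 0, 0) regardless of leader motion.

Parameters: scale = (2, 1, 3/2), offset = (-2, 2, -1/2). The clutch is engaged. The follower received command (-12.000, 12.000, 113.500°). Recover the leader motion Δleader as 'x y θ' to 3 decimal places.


-5.000 10.000 76.000

axis x: (-12.000 − -2) / (2) = -5.000
axis y: (12.000 − 2) / (1) = 10.000
axis θ: (113.500 − -1/2) / (3/2) = 76.000


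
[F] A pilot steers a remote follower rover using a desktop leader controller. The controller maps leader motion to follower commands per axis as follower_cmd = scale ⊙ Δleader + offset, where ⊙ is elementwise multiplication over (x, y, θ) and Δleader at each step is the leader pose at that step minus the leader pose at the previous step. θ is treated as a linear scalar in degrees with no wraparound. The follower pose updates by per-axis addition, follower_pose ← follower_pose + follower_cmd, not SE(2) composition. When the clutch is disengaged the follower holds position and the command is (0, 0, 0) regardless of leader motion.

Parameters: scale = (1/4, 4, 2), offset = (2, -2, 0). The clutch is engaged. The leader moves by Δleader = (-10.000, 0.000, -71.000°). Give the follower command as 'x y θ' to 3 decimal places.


-0.500 -2.000 -142.000

axis x: 1/4·-10.000 + 2 = -0.500
axis y: 4·0.000 + -2 = -2.000
axis θ: 2·-71.000 + 0 = -142.000


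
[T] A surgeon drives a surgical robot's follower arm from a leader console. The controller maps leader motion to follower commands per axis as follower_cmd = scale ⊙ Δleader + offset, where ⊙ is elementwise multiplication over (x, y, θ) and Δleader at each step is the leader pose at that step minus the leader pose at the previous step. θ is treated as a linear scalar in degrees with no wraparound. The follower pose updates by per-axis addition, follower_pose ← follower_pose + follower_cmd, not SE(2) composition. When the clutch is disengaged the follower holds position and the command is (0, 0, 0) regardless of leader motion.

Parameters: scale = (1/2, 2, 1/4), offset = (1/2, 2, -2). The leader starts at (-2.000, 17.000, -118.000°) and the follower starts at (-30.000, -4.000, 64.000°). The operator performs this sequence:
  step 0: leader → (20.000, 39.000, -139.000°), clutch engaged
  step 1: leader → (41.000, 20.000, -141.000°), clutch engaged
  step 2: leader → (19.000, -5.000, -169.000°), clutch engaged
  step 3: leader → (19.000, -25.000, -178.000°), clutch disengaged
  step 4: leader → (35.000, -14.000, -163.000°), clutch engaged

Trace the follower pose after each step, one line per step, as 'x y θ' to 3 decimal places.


step 0: Δleader=(22.000, 22.000, -21.000°), engaged; cmd=(11.500, 46.000, -7.250°) → follower=(-18.500, 42.000, 56.750°)
step 1: Δleader=(21.000, -19.000, -2.000°), engaged; cmd=(11.000, -36.000, -2.500°) → follower=(-7.500, 6.000, 54.250°)
step 2: Δleader=(-22.000, -25.000, -28.000°), engaged; cmd=(-10.500, -48.000, -9.000°) → follower=(-18.000, -42.000, 45.250°)
step 3: Δleader=(0.000, -20.000, -9.000°), disengaged; cmd=(0,0,0) → follower holds at (-18.000, -42.000, 45.250°)
step 4: Δleader=(16.000, 11.000, 15.000°), engaged; cmd=(8.500, 24.000, 1.750°) → follower=(-9.500, -18.000, 47.000°)

-18.500 42.000 56.750
-7.500 6.000 54.250
-18.000 -42.000 45.250
-18.000 -42.000 45.250
-9.500 -18.000 47.000


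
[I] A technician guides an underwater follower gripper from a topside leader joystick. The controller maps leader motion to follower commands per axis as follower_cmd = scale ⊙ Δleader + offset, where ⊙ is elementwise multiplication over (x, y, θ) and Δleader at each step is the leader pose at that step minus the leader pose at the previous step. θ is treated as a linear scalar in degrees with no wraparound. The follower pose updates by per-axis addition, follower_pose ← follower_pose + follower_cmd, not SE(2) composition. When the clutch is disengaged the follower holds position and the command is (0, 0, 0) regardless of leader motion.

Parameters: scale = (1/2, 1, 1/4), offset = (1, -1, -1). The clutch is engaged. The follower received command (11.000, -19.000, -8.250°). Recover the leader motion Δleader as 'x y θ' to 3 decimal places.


20.000 -18.000 -29.000

axis x: (11.000 − 1) / (1/2) = 20.000
axis y: (-19.000 − -1) / (1) = -18.000
axis θ: (-8.250 − -1) / (1/4) = -29.000


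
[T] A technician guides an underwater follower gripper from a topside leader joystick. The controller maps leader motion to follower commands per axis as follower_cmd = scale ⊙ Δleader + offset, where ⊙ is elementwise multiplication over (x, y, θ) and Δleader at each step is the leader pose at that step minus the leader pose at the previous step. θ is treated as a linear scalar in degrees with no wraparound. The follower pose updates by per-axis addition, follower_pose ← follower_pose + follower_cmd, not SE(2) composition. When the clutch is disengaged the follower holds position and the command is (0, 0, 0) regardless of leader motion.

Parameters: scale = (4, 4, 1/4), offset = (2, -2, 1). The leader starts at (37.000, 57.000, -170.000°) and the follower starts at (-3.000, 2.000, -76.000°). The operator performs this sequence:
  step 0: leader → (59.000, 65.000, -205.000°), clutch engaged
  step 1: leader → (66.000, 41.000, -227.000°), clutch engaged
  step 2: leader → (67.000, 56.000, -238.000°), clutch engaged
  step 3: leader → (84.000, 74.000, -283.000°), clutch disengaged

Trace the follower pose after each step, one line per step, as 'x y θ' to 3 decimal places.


87.000 32.000 -83.750
117.000 -66.000 -88.250
123.000 -8.000 -90.000
123.000 -8.000 -90.000

step 0: Δleader=(22.000, 8.000, -35.000°), engaged; cmd=(90.000, 30.000, -7.750°) → follower=(87.000, 32.000, -83.750°)
step 1: Δleader=(7.000, -24.000, -22.000°), engaged; cmd=(30.000, -98.000, -4.500°) → follower=(117.000, -66.000, -88.250°)
step 2: Δleader=(1.000, 15.000, -11.000°), engaged; cmd=(6.000, 58.000, -1.750°) → follower=(123.000, -8.000, -90.000°)
step 3: Δleader=(17.000, 18.000, -45.000°), disengaged; cmd=(0,0,0) → follower holds at (123.000, -8.000, -90.000°)


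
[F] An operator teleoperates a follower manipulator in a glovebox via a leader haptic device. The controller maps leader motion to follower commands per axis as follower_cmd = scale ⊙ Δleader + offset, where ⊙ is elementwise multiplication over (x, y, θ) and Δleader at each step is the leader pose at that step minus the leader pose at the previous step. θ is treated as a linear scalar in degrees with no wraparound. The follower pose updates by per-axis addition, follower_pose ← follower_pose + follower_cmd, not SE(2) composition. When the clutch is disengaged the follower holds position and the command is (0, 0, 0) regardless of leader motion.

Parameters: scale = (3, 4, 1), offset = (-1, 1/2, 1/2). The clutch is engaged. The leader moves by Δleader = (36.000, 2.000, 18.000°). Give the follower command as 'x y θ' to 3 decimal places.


axis x: 3·36.000 + -1 = 107.000
axis y: 4·2.000 + 1/2 = 8.500
axis θ: 1·18.000 + 1/2 = 18.500

107.000 8.500 18.500


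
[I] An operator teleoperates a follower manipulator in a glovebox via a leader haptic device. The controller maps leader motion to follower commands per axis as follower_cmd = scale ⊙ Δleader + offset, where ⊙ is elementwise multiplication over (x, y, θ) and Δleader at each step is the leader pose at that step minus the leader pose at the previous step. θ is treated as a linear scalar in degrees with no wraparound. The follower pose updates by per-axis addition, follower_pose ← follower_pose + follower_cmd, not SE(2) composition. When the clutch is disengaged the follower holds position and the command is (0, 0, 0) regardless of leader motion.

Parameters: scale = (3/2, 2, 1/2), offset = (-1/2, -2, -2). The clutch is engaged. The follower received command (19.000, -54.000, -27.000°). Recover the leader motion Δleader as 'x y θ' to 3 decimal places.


axis x: (19.000 − -1/2) / (3/2) = 13.000
axis y: (-54.000 − -2) / (2) = -26.000
axis θ: (-27.000 − -2) / (1/2) = -50.000

13.000 -26.000 -50.000


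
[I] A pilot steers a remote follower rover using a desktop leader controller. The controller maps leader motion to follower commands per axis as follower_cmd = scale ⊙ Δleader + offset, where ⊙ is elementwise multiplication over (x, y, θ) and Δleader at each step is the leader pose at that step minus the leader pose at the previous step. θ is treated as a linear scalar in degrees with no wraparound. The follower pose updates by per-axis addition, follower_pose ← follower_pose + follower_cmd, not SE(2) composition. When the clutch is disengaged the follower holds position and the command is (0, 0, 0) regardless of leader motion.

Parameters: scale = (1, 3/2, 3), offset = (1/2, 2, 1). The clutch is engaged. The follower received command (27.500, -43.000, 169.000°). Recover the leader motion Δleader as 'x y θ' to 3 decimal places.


27.000 -30.000 56.000

axis x: (27.500 − 1/2) / (1) = 27.000
axis y: (-43.000 − 2) / (3/2) = -30.000
axis θ: (169.000 − 1) / (3) = 56.000


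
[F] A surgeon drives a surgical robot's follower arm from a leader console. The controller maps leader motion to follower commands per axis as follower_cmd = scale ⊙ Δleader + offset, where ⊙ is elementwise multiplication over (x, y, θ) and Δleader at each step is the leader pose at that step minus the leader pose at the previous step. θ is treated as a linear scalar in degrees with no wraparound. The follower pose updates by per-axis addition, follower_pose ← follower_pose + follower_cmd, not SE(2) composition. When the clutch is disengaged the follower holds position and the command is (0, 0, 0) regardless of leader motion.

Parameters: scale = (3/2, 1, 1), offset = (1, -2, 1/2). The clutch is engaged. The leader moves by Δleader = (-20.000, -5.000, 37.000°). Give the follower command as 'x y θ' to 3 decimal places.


-29.000 -7.000 37.500

axis x: 3/2·-20.000 + 1 = -29.000
axis y: 1·-5.000 + -2 = -7.000
axis θ: 1·37.000 + 1/2 = 37.500


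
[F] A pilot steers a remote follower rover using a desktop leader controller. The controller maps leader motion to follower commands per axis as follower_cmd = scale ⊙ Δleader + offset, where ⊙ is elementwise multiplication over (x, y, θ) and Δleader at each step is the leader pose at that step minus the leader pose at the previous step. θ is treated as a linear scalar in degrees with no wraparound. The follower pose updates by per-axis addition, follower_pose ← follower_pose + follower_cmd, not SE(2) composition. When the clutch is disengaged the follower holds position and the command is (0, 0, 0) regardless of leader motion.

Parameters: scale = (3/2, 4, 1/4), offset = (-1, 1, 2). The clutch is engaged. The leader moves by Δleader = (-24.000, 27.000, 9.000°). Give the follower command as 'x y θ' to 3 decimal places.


-37.000 109.000 4.250

axis x: 3/2·-24.000 + -1 = -37.000
axis y: 4·27.000 + 1 = 109.000
axis θ: 1/4·9.000 + 2 = 4.250


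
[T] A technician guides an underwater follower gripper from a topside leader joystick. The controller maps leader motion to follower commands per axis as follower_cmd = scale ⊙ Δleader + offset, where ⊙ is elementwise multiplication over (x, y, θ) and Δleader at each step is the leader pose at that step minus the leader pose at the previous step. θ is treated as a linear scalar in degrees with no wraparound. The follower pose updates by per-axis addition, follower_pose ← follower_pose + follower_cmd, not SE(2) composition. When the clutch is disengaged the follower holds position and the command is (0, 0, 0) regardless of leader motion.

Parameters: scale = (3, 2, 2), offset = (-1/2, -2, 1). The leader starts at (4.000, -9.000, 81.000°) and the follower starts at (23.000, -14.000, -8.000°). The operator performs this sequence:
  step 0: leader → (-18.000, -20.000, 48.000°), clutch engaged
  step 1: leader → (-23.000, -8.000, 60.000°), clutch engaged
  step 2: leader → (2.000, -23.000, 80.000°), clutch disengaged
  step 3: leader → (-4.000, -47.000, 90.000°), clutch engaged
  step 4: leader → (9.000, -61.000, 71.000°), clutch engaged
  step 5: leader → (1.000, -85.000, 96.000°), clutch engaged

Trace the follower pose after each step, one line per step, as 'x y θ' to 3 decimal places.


step 0: Δleader=(-22.000, -11.000, -33.000°), engaged; cmd=(-66.500, -24.000, -65.000°) → follower=(-43.500, -38.000, -73.000°)
step 1: Δleader=(-5.000, 12.000, 12.000°), engaged; cmd=(-15.500, 22.000, 25.000°) → follower=(-59.000, -16.000, -48.000°)
step 2: Δleader=(25.000, -15.000, 20.000°), disengaged; cmd=(0,0,0) → follower holds at (-59.000, -16.000, -48.000°)
step 3: Δleader=(-6.000, -24.000, 10.000°), engaged; cmd=(-18.500, -50.000, 21.000°) → follower=(-77.500, -66.000, -27.000°)
step 4: Δleader=(13.000, -14.000, -19.000°), engaged; cmd=(38.500, -30.000, -37.000°) → follower=(-39.000, -96.000, -64.000°)
step 5: Δleader=(-8.000, -24.000, 25.000°), engaged; cmd=(-24.500, -50.000, 51.000°) → follower=(-63.500, -146.000, -13.000°)

-43.500 -38.000 -73.000
-59.000 -16.000 -48.000
-59.000 -16.000 -48.000
-77.500 -66.000 -27.000
-39.000 -96.000 -64.000
-63.500 -146.000 -13.000


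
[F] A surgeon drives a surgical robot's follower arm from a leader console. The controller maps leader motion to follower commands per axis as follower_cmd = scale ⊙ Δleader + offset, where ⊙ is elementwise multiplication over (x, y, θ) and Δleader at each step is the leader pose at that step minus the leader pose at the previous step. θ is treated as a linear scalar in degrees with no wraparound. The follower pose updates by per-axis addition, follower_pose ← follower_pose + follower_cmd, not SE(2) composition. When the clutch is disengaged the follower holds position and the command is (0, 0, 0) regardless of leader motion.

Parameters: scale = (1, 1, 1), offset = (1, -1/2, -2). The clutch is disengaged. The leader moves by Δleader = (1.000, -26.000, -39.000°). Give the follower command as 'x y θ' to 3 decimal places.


0.000 0.000 0.000

clutch disengaged → follower holds; cmd = (0, 0, 0)


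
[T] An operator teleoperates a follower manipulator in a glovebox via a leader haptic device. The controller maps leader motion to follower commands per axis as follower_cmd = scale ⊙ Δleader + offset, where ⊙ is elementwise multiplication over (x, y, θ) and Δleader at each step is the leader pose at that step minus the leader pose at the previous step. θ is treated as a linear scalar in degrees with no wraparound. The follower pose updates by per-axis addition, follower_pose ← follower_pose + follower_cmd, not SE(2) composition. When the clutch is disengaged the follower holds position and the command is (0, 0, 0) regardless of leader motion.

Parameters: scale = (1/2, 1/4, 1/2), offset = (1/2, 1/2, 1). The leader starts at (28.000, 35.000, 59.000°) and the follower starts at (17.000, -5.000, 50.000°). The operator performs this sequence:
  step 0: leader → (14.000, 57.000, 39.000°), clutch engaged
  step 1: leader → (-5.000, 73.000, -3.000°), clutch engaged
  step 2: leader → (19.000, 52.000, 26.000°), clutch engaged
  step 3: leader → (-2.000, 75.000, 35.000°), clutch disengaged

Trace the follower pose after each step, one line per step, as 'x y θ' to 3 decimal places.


step 0: Δleader=(-14.000, 22.000, -20.000°), engaged; cmd=(-6.500, 6.000, -9.000°) → follower=(10.500, 1.000, 41.000°)
step 1: Δleader=(-19.000, 16.000, -42.000°), engaged; cmd=(-9.000, 4.500, -20.000°) → follower=(1.500, 5.500, 21.000°)
step 2: Δleader=(24.000, -21.000, 29.000°), engaged; cmd=(12.500, -4.750, 15.500°) → follower=(14.000, 0.750, 36.500°)
step 3: Δleader=(-21.000, 23.000, 9.000°), disengaged; cmd=(0,0,0) → follower holds at (14.000, 0.750, 36.500°)

10.500 1.000 41.000
1.500 5.500 21.000
14.000 0.750 36.500
14.000 0.750 36.500


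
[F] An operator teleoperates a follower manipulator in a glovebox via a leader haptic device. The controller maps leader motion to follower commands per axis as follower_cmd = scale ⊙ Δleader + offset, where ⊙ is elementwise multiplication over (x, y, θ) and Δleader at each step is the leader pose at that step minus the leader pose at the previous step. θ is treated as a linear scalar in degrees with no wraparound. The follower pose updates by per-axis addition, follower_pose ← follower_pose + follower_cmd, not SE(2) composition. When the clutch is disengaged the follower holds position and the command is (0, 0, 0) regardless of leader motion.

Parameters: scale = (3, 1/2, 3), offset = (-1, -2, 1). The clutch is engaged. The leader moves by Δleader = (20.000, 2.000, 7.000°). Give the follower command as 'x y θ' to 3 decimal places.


axis x: 3·20.000 + -1 = 59.000
axis y: 1/2·2.000 + -2 = -1.000
axis θ: 3·7.000 + 1 = 22.000

59.000 -1.000 22.000


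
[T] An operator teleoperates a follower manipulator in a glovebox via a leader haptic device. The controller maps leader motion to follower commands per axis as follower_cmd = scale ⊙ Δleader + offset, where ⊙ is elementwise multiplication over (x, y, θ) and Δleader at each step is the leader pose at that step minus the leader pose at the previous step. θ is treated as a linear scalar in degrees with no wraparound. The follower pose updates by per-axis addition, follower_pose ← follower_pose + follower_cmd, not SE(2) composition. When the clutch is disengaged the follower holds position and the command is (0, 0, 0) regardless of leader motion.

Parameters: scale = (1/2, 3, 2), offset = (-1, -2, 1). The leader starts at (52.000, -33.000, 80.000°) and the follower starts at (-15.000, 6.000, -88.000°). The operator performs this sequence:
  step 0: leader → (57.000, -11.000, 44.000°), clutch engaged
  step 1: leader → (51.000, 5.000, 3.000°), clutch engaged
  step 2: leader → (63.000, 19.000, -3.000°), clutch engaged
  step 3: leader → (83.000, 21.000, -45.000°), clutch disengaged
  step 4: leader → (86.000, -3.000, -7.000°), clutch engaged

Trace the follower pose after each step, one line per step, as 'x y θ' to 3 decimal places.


-13.500 70.000 -159.000
-17.500 116.000 -240.000
-12.500 156.000 -251.000
-12.500 156.000 -251.000
-12.000 82.000 -174.000

step 0: Δleader=(5.000, 22.000, -36.000°), engaged; cmd=(1.500, 64.000, -71.000°) → follower=(-13.500, 70.000, -159.000°)
step 1: Δleader=(-6.000, 16.000, -41.000°), engaged; cmd=(-4.000, 46.000, -81.000°) → follower=(-17.500, 116.000, -240.000°)
step 2: Δleader=(12.000, 14.000, -6.000°), engaged; cmd=(5.000, 40.000, -11.000°) → follower=(-12.500, 156.000, -251.000°)
step 3: Δleader=(20.000, 2.000, -42.000°), disengaged; cmd=(0,0,0) → follower holds at (-12.500, 156.000, -251.000°)
step 4: Δleader=(3.000, -24.000, 38.000°), engaged; cmd=(0.500, -74.000, 77.000°) → follower=(-12.000, 82.000, -174.000°)


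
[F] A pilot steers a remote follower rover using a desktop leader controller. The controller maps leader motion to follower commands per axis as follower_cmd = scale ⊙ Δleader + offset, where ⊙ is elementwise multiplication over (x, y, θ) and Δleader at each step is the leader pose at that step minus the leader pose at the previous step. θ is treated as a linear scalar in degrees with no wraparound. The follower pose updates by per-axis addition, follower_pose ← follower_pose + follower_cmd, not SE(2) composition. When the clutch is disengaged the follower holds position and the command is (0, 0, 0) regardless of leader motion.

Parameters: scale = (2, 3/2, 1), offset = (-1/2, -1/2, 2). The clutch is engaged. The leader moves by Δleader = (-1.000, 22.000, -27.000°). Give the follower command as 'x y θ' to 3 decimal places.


-2.500 32.500 -25.000

axis x: 2·-1.000 + -1/2 = -2.500
axis y: 3/2·22.000 + -1/2 = 32.500
axis θ: 1·-27.000 + 2 = -25.000


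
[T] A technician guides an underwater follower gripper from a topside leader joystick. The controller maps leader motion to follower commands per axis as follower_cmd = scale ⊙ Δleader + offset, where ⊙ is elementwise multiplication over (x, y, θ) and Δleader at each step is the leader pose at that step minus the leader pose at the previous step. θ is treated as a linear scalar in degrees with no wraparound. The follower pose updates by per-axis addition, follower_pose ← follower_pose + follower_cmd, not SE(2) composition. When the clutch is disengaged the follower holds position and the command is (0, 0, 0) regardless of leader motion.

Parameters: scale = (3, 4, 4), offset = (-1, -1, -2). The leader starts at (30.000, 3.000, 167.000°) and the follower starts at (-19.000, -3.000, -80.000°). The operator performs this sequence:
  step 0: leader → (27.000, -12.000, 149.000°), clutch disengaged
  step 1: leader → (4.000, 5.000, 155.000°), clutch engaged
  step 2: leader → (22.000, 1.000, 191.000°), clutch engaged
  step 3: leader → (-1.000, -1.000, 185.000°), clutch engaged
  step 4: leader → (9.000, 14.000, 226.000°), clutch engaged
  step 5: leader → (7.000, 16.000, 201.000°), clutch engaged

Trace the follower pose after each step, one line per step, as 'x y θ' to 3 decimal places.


-19.000 -3.000 -80.000
-89.000 64.000 -58.000
-36.000 47.000 84.000
-106.000 38.000 58.000
-77.000 97.000 220.000
-84.000 104.000 118.000

step 0: Δleader=(-3.000, -15.000, -18.000°), disengaged; cmd=(0,0,0) → follower holds at (-19.000, -3.000, -80.000°)
step 1: Δleader=(-23.000, 17.000, 6.000°), engaged; cmd=(-70.000, 67.000, 22.000°) → follower=(-89.000, 64.000, -58.000°)
step 2: Δleader=(18.000, -4.000, 36.000°), engaged; cmd=(53.000, -17.000, 142.000°) → follower=(-36.000, 47.000, 84.000°)
step 3: Δleader=(-23.000, -2.000, -6.000°), engaged; cmd=(-70.000, -9.000, -26.000°) → follower=(-106.000, 38.000, 58.000°)
step 4: Δleader=(10.000, 15.000, 41.000°), engaged; cmd=(29.000, 59.000, 162.000°) → follower=(-77.000, 97.000, 220.000°)
step 5: Δleader=(-2.000, 2.000, -25.000°), engaged; cmd=(-7.000, 7.000, -102.000°) → follower=(-84.000, 104.000, 118.000°)


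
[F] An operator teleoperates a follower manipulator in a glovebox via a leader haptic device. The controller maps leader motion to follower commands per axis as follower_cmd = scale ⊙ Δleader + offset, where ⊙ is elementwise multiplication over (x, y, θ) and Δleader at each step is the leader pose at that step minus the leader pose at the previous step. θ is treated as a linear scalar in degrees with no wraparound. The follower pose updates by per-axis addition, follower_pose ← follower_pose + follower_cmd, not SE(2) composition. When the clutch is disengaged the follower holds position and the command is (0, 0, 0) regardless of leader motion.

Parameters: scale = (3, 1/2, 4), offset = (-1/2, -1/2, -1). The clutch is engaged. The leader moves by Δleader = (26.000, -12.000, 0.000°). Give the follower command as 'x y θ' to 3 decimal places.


77.500 -6.500 -1.000

axis x: 3·26.000 + -1/2 = 77.500
axis y: 1/2·-12.000 + -1/2 = -6.500
axis θ: 4·0.000 + -1 = -1.000


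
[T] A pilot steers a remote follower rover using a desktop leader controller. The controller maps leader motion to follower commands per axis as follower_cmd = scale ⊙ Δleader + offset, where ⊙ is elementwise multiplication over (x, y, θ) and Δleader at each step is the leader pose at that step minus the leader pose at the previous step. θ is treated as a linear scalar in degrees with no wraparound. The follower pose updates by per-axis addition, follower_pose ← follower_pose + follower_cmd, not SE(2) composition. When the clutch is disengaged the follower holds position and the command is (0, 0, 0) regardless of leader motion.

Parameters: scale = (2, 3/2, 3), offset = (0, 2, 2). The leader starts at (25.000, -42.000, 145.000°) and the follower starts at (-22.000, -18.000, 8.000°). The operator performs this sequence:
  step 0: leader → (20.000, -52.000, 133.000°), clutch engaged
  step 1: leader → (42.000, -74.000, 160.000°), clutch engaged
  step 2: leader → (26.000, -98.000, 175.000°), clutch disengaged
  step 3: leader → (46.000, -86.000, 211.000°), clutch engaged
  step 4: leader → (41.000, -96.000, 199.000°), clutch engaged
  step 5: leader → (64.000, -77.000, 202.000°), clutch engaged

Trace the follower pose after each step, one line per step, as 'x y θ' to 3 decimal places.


-32.000 -31.000 -26.000
12.000 -62.000 57.000
12.000 -62.000 57.000
52.000 -42.000 167.000
42.000 -55.000 133.000
88.000 -24.500 144.000

step 0: Δleader=(-5.000, -10.000, -12.000°), engaged; cmd=(-10.000, -13.000, -34.000°) → follower=(-32.000, -31.000, -26.000°)
step 1: Δleader=(22.000, -22.000, 27.000°), engaged; cmd=(44.000, -31.000, 83.000°) → follower=(12.000, -62.000, 57.000°)
step 2: Δleader=(-16.000, -24.000, 15.000°), disengaged; cmd=(0,0,0) → follower holds at (12.000, -62.000, 57.000°)
step 3: Δleader=(20.000, 12.000, 36.000°), engaged; cmd=(40.000, 20.000, 110.000°) → follower=(52.000, -42.000, 167.000°)
step 4: Δleader=(-5.000, -10.000, -12.000°), engaged; cmd=(-10.000, -13.000, -34.000°) → follower=(42.000, -55.000, 133.000°)
step 5: Δleader=(23.000, 19.000, 3.000°), engaged; cmd=(46.000, 30.500, 11.000°) → follower=(88.000, -24.500, 144.000°)
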